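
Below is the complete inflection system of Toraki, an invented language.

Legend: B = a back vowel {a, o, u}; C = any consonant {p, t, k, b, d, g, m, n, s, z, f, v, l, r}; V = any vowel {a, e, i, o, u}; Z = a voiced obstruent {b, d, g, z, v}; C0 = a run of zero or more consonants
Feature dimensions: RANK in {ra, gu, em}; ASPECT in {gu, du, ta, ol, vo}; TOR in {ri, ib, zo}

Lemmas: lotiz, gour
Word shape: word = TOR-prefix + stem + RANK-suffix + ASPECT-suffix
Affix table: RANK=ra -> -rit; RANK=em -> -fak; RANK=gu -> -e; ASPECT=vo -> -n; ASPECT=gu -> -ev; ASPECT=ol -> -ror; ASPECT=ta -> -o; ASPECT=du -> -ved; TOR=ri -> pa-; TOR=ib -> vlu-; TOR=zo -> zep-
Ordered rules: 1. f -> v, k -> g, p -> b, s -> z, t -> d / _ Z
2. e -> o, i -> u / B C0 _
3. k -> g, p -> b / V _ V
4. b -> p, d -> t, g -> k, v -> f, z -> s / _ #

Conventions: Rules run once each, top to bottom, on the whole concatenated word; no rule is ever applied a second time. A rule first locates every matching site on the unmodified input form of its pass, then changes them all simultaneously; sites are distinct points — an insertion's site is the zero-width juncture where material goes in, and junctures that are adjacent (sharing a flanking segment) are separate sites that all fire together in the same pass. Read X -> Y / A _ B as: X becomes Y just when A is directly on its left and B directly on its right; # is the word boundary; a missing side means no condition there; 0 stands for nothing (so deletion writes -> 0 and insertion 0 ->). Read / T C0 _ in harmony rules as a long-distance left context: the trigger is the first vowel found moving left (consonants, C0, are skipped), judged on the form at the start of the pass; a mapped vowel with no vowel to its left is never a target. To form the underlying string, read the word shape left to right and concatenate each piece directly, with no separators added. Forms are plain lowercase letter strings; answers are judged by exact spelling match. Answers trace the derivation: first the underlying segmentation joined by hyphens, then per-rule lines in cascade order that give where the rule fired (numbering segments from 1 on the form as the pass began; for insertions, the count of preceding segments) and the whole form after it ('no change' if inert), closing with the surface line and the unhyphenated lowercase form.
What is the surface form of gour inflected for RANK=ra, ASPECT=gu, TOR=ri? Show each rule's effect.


underlying: pa-gour-rit-ev
1. f -> v, k -> g, p -> b, s -> z, t -> d / _ Z: no change
2. e -> o, i -> u / B C0 _: fires at position(s) 8: pagourrutev
3. k -> g, p -> b / V _ V: no change
4. b -> p, d -> t, g -> k, v -> f, z -> s / _ #: fires at position(s) 11: pagourrutef
surface: pagourrutef


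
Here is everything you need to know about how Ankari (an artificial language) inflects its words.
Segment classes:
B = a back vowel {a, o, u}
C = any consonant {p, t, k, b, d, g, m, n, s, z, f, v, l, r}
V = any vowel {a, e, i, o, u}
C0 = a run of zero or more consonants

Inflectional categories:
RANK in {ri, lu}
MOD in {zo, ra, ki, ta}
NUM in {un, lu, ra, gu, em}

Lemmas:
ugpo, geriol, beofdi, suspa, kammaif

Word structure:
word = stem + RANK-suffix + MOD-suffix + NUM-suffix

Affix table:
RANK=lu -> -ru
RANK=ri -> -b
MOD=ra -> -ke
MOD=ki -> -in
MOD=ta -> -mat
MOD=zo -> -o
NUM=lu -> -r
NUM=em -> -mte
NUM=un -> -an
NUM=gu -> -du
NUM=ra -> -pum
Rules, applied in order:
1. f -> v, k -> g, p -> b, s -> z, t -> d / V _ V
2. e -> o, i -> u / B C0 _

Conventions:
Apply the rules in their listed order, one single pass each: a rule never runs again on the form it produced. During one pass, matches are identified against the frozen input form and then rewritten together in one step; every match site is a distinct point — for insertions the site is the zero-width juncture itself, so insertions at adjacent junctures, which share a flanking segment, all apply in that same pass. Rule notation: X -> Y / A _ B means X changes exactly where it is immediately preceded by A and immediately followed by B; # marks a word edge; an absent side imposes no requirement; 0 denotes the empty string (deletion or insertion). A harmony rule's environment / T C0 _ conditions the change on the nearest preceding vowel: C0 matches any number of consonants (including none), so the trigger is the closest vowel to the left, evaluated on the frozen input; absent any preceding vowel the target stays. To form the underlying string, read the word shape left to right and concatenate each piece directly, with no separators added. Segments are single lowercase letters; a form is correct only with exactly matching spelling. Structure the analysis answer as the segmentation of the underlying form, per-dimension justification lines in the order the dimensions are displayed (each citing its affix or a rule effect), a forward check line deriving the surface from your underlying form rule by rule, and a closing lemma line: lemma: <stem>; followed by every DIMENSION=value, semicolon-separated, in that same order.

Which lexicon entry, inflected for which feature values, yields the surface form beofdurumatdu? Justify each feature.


underlying: beofdi-ru-mat-du
RANK=lu - signalled by the affix -ru
MOD=ta - signalled by the affix -mat
NUM=gu - signalled by the affix -du
check: beofdirumatdu -> beofdirumatdu -> beofdurumatdu
lemma: beofdi; RANK=lu; MOD=ta; NUM=gu


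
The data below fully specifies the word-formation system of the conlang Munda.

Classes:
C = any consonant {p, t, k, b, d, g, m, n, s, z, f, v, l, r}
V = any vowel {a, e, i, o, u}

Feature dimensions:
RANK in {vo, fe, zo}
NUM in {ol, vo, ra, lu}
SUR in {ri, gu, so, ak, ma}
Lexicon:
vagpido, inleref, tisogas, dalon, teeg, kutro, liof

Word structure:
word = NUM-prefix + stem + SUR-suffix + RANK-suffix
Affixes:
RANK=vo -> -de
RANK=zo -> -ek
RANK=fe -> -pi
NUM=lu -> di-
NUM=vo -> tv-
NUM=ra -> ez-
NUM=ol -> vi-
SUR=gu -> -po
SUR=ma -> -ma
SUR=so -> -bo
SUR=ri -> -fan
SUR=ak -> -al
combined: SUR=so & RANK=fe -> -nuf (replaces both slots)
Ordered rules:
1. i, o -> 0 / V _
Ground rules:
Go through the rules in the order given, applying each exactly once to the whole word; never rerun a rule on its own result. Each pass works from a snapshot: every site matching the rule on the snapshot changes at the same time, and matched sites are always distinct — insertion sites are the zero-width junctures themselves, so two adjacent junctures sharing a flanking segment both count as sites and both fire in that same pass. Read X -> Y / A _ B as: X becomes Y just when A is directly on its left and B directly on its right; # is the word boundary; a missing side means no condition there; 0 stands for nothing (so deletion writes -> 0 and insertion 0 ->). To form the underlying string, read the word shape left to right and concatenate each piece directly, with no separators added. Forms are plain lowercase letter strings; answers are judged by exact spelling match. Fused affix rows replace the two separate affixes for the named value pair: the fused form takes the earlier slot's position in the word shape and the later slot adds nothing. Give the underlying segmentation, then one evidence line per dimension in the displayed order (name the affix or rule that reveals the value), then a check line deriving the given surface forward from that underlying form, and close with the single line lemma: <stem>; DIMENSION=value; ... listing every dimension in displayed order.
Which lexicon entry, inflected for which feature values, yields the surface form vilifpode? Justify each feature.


underlying: vi-liof-po-de
RANK=vo - signalled by the affix -de
NUM=ol - signalled by the affix vi-
SUR=gu - signalled by the affix -po
check: viliofpode -> vilifpode
lemma: liof; RANK=vo; NUM=ol; SUR=gu


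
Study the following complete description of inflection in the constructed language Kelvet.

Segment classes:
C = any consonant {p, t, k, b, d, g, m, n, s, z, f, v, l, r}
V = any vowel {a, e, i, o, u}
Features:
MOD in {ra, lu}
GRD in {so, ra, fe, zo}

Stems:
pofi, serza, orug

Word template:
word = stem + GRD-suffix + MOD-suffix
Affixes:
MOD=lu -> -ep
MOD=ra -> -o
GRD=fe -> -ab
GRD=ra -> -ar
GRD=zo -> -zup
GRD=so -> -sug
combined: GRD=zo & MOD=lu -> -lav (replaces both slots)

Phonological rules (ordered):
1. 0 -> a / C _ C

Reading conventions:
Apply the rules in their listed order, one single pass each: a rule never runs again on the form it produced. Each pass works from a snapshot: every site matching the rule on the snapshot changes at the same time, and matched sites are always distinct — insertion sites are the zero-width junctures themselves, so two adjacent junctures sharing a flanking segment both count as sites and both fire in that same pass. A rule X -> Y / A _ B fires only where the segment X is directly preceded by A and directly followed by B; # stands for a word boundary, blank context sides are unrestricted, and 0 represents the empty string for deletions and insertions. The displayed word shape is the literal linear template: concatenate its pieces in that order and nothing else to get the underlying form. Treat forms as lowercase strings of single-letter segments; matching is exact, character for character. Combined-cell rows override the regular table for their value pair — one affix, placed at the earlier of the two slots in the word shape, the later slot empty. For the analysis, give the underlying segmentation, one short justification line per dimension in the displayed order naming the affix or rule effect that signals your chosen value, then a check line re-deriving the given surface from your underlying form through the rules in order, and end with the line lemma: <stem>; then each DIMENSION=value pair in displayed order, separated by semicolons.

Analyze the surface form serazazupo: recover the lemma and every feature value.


underlying: serza-zup-o
MOD=ra - signalled by the affix -o
GRD=zo - signalled by the affix -zup
check: serzazupo -> serazazupo
lemma: serza; MOD=ra; GRD=zo


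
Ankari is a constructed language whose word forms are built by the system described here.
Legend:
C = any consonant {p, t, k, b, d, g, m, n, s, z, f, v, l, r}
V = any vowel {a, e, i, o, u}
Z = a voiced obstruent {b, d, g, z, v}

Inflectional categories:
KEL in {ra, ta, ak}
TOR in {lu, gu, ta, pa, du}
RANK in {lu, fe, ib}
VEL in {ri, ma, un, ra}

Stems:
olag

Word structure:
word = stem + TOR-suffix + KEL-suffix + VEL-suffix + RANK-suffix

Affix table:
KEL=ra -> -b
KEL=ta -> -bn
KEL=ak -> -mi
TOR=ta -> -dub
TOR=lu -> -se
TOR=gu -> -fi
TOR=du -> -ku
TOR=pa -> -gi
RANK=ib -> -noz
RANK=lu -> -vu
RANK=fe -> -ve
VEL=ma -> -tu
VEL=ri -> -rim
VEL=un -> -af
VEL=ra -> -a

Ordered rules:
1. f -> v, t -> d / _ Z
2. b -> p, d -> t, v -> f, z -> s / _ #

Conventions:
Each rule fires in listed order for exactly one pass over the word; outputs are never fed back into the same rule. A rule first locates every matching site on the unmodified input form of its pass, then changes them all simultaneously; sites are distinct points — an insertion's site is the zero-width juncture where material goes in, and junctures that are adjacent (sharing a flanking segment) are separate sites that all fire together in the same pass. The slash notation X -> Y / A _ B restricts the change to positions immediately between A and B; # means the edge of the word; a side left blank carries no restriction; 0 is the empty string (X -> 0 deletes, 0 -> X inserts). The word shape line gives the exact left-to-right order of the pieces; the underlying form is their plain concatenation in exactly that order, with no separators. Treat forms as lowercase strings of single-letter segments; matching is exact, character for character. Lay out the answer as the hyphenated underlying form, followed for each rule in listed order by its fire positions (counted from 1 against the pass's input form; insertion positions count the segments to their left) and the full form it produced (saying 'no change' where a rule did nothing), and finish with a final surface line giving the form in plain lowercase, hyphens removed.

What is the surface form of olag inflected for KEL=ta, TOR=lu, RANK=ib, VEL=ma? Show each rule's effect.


underlying: olag-se-bn-tu-noz
1. f -> v, t -> d / _ Z: no change
2. b -> p, d -> t, v -> f, z -> s / _ #: fires at position(s) 13: olagsebntunos
surface: olagsebntunos


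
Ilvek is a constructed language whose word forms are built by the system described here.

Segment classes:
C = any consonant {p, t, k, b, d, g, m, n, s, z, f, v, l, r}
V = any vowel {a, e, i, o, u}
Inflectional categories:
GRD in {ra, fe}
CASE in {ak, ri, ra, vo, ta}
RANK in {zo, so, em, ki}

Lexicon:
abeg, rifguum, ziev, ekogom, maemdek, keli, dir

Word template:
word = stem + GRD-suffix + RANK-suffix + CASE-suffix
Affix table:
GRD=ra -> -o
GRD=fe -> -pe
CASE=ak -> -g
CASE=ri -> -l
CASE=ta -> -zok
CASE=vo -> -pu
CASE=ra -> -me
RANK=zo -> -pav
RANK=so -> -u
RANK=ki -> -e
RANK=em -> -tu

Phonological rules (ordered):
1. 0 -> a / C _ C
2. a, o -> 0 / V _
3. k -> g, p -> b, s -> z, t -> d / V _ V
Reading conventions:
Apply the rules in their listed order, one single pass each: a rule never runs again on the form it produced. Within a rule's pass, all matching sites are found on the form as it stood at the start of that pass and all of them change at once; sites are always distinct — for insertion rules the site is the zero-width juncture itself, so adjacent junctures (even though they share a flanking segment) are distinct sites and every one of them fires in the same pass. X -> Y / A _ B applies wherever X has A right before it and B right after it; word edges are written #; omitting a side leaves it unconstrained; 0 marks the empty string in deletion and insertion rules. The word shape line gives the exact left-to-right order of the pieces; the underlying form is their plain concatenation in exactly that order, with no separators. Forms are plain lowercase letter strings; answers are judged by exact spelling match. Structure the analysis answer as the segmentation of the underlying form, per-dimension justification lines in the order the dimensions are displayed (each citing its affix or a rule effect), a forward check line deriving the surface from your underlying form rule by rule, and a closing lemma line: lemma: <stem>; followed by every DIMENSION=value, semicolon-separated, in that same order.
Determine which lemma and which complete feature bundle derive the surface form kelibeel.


underlying: keli-pe-e-l
GRD=fe - signalled by the affix -pe
CASE=ri - signalled by the affix -l
RANK=ki - signalled by the affix -e
check: kelipeel -> kelipeel -> kelipeel -> kelibeel
lemma: keli; GRD=fe; CASE=ri; RANK=ki


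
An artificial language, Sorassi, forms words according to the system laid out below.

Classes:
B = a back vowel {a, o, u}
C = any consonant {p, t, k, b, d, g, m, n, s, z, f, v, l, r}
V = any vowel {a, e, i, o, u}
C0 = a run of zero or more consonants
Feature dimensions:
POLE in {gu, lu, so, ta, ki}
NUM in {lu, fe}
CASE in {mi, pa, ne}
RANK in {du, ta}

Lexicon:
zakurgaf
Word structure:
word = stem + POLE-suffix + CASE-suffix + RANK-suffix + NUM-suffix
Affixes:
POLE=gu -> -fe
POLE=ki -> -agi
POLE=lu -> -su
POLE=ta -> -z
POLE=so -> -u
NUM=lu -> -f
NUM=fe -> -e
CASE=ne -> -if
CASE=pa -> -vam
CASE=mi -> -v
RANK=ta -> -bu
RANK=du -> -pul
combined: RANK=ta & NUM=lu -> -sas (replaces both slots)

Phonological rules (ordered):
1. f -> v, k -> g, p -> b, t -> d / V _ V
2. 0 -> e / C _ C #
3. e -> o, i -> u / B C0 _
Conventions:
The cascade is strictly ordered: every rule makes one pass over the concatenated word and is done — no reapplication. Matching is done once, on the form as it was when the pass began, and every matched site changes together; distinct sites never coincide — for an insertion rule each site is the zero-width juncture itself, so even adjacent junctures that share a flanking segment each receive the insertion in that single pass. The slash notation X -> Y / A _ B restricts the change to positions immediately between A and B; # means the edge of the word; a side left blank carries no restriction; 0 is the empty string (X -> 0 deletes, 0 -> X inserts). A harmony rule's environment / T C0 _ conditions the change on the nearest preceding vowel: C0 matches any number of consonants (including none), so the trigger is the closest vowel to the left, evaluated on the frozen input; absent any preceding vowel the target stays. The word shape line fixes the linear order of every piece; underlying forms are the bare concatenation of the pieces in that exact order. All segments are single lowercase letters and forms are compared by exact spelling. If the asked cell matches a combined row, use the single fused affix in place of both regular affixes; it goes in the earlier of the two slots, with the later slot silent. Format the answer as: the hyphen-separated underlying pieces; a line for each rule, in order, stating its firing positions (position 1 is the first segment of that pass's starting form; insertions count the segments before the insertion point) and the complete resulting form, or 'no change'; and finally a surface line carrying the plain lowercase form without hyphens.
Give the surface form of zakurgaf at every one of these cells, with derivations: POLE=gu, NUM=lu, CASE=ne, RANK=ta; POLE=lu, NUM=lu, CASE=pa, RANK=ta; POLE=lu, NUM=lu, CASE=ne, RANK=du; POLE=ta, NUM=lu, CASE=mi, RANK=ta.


cell POLE=gu, NUM=lu, CASE=ne, RANK=ta:
underlying: zakurgaf-fe-if-sas
1. f -> v, k -> g, p -> b, t -> d / V _ V: fires at position(s) 3: zagurgaffeifsas
2. 0 -> e / C _ C #: no change
3. e -> o, i -> u / B C0 _: fires at position(s) 10: zagurgaffoifsas
surface: zagurgaffoifsas

cell POLE=lu, NUM=lu, CASE=pa, RANK=ta:
underlying: zakurgaf-su-vam-sas
1. f -> v, k -> g, p -> b, t -> d / V _ V: fires at position(s) 3: zagurgafsuvamsas
2. 0 -> e / C _ C #: no change
3. e -> o, i -> u / B C0 _: no change
surface: zagurgafsuvamsas

cell POLE=lu, NUM=lu, CASE=ne, RANK=du:
underlying: zakurgaf-su-if-pul-f
1. f -> v, k -> g, p -> b, t -> d / V _ V: fires at position(s) 3: zagurgafsuifpulf
2. 0 -> e / C _ C #: inserts after position(s) 15: zagurgafsuifpulef
3. e -> o, i -> u / B C0 _: fires at position(s) 11, 16: zagurgafsuufpulof
surface: zagurgafsuufpulof

cell POLE=ta, NUM=lu, CASE=mi, RANK=ta:
underlying: zakurgaf-z-v-sas
1. f -> v, k -> g, p -> b, t -> d / V _ V: fires at position(s) 3: zagurgafzvsas
2. 0 -> e / C _ C #: no change
3. e -> o, i -> u / B C0 _: no change
surface: zagurgafzvsas


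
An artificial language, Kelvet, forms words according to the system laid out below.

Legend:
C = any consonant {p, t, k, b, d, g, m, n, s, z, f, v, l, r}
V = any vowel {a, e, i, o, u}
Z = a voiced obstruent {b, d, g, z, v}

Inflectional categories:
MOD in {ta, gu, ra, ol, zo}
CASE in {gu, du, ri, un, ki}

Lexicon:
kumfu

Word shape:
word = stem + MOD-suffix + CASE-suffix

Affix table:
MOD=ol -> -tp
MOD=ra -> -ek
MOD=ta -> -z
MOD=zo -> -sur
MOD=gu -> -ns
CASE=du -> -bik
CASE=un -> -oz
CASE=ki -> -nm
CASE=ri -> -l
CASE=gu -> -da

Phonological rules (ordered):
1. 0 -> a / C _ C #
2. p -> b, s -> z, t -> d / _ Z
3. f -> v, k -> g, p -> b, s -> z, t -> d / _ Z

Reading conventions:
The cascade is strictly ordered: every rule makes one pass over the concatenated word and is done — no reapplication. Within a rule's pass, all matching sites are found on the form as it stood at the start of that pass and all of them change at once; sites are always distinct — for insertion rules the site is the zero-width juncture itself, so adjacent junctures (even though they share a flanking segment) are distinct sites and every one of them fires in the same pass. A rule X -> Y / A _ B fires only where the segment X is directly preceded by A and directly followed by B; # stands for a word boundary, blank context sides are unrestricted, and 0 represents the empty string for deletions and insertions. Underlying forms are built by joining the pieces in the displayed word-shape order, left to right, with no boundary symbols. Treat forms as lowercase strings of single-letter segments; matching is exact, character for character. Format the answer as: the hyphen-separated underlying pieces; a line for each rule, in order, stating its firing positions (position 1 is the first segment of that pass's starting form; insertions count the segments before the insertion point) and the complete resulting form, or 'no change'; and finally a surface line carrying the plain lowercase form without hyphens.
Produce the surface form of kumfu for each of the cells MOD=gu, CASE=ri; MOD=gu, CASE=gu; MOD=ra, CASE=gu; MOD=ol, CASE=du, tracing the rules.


cell MOD=gu, CASE=ri:
underlying: kumfu-ns-l
1. 0 -> a / C _ C #: inserts after position(s) 7: kumfunsal
2. p -> b, s -> z, t -> d / _ Z: no change
3. f -> v, k -> g, p -> b, s -> z, t -> d / _ Z: no change
surface: kumfunsal

cell MOD=gu, CASE=gu:
underlying: kumfu-ns-da
1. 0 -> a / C _ C #: no change
2. p -> b, s -> z, t -> d / _ Z: fires at position(s) 7: kumfunzda
3. f -> v, k -> g, p -> b, s -> z, t -> d / _ Z: no change
surface: kumfunzda

cell MOD=ra, CASE=gu:
underlying: kumfu-ek-da
1. 0 -> a / C _ C #: no change
2. p -> b, s -> z, t -> d / _ Z: no change
3. f -> v, k -> g, p -> b, s -> z, t -> d / _ Z: fires at position(s) 7: kumfuegda
surface: kumfuegda

cell MOD=ol, CASE=du:
underlying: kumfu-tp-bik
1. 0 -> a / C _ C #: no change
2. p -> b, s -> z, t -> d / _ Z: fires at position(s) 7: kumfutbbik
3. f -> v, k -> g, p -> b, s -> z, t -> d / _ Z: fires at position(s) 6: kumfudbbik
surface: kumfudbbik


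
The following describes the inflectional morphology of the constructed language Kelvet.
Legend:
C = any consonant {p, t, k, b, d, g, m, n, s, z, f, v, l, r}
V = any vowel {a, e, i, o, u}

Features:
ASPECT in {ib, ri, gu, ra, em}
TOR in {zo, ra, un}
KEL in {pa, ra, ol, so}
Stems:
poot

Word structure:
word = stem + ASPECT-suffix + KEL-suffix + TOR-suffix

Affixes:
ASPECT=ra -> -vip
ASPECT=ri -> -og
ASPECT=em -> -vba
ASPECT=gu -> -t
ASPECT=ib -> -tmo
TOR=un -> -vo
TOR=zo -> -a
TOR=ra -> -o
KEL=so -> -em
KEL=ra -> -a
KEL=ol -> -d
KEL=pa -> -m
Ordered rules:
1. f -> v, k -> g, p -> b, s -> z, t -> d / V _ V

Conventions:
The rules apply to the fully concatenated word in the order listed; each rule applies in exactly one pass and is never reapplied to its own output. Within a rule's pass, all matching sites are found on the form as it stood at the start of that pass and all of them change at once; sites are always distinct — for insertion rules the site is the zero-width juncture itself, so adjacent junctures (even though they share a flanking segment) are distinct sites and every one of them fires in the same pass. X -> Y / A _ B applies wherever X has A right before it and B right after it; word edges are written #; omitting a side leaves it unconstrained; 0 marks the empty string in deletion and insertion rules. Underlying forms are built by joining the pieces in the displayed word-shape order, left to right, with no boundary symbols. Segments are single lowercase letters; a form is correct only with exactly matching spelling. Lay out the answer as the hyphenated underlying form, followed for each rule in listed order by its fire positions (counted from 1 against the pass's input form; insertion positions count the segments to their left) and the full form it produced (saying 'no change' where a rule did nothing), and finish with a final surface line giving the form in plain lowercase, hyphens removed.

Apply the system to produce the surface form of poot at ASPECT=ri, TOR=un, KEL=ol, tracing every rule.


underlying: poot-og-d-vo
1. f -> v, k -> g, p -> b, s -> z, t -> d / V _ V: fires at position(s) 4: poodogdvo
surface: poodogdvo


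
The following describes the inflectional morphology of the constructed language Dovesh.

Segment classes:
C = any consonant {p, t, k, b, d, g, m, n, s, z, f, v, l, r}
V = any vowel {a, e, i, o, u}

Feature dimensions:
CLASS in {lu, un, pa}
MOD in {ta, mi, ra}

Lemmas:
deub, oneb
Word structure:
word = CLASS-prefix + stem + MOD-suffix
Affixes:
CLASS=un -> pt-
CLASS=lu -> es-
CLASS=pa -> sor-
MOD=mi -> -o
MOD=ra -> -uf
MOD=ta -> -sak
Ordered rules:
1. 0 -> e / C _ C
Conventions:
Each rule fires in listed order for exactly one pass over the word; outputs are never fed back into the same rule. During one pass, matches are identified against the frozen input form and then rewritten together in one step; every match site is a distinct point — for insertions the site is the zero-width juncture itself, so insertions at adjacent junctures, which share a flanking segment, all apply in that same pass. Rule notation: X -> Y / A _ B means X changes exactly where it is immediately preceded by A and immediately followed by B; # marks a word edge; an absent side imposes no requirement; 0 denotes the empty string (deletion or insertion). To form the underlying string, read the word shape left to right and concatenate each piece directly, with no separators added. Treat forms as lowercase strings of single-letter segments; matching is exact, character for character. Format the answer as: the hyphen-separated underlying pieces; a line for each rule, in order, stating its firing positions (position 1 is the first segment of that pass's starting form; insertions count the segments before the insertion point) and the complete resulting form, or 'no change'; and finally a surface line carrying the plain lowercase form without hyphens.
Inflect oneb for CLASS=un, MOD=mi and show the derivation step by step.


underlying: pt-oneb-o
1. 0 -> e / C _ C: inserts after position(s) 1: petonebo
surface: petonebo


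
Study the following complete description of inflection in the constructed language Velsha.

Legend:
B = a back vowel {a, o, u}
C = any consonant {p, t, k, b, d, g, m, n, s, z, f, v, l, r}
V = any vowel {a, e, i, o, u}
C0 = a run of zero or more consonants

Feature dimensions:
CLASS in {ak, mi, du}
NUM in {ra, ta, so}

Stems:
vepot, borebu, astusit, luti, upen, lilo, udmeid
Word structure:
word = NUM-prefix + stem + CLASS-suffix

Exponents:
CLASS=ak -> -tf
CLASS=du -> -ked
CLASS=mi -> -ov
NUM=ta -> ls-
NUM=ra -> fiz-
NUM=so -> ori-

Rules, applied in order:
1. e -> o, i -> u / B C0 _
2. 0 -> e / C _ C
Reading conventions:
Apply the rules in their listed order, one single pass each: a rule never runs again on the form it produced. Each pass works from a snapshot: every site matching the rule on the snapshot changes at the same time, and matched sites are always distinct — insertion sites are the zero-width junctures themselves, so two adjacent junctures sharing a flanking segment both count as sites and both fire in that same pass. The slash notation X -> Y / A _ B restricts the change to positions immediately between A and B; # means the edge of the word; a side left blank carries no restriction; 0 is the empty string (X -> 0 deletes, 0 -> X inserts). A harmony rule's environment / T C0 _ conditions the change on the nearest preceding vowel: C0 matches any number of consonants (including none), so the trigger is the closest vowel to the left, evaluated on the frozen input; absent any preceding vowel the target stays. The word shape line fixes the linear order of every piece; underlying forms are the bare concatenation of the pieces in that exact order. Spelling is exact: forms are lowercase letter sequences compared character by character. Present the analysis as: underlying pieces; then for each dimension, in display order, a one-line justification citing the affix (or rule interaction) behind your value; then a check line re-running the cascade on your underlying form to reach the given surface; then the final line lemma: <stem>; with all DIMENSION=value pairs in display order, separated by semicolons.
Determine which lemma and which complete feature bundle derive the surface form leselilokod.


underlying: ls-lilo-ked
CLASS=du - signalled by the affix -ked
NUM=ta - signalled by the affix ls-
check: lsliloked -> lslilokod -> leselilokod
lemma: lilo; CLASS=du; NUM=ta


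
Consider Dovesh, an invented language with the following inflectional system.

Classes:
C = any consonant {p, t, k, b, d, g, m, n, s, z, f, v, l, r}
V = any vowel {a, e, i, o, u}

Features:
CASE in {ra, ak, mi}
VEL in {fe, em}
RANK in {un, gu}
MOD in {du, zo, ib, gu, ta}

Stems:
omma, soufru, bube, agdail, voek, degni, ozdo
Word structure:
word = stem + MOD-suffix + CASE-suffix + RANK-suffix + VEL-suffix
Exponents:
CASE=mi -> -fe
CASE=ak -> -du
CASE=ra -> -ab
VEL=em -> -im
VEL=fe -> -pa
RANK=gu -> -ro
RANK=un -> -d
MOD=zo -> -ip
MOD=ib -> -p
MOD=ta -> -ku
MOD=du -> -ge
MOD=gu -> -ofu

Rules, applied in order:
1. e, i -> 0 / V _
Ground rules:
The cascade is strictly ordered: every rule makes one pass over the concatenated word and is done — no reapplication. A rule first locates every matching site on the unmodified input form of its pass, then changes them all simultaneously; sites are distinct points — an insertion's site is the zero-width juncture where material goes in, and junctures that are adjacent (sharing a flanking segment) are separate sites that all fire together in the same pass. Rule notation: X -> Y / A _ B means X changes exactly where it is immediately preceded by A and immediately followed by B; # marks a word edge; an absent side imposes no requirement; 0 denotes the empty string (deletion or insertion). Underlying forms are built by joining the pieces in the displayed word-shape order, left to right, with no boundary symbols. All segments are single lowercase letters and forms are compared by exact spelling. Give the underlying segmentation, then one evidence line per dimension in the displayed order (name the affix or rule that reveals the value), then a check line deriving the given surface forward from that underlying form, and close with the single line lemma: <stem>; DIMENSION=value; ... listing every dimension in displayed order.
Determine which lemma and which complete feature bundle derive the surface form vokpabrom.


underlying: voek-p-ab-ro-im
CASE=ra - signalled by the affix -ab
VEL=em - signalled by the affix -im
RANK=gu - signalled by the affix -ro
MOD=ib - signalled by the affix -p
check: voekpabroim -> vokpabrom
lemma: voek; CASE=ra; VEL=em; RANK=gu; MOD=ib


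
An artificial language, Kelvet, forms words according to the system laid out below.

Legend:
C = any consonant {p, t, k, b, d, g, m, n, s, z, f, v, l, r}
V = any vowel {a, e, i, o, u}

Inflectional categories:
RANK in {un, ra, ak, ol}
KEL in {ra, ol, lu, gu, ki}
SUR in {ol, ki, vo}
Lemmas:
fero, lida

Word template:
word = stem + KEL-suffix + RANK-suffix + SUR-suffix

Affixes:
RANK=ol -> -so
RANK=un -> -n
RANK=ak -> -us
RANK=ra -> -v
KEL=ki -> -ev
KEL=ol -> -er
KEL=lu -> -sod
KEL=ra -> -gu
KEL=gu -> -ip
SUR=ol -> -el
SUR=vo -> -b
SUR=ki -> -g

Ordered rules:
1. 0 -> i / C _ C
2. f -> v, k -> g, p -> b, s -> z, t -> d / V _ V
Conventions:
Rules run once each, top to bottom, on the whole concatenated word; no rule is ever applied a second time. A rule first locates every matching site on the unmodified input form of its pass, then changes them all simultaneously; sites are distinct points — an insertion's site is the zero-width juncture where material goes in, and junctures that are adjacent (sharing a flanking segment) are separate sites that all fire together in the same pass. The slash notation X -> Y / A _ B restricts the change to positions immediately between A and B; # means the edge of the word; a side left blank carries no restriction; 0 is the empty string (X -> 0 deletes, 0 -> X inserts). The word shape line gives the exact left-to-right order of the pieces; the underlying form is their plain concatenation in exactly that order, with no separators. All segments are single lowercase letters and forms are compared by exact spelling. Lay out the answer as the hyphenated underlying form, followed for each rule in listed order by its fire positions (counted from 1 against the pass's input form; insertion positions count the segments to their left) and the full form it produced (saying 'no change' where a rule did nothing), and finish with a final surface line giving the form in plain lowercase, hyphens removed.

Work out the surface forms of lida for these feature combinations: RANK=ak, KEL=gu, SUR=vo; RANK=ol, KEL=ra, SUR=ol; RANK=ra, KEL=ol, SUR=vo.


cell RANK=ak, KEL=gu, SUR=vo:
underlying: lida-ip-us-b
1. 0 -> i / C _ C: inserts after position(s) 8: lidaipusib
2. f -> v, k -> g, p -> b, s -> z, t -> d / V _ V: fires at position(s) 6, 8: lidaibuzib
surface: lidaibuzib

cell RANK=ol, KEL=ra, SUR=ol:
underlying: lida-gu-so-el
1. 0 -> i / C _ C: no change
2. f -> v, k -> g, p -> b, s -> z, t -> d / V _ V: fires at position(s) 7: lidaguzoel
surface: lidaguzoel

cell RANK=ra, KEL=ol, SUR=vo:
underlying: lida-er-v-b
1. 0 -> i / C _ C: inserts after position(s) 6, 7: lidaerivib
2. f -> v, k -> g, p -> b, s -> z, t -> d / V _ V: no change
surface: lidaerivib


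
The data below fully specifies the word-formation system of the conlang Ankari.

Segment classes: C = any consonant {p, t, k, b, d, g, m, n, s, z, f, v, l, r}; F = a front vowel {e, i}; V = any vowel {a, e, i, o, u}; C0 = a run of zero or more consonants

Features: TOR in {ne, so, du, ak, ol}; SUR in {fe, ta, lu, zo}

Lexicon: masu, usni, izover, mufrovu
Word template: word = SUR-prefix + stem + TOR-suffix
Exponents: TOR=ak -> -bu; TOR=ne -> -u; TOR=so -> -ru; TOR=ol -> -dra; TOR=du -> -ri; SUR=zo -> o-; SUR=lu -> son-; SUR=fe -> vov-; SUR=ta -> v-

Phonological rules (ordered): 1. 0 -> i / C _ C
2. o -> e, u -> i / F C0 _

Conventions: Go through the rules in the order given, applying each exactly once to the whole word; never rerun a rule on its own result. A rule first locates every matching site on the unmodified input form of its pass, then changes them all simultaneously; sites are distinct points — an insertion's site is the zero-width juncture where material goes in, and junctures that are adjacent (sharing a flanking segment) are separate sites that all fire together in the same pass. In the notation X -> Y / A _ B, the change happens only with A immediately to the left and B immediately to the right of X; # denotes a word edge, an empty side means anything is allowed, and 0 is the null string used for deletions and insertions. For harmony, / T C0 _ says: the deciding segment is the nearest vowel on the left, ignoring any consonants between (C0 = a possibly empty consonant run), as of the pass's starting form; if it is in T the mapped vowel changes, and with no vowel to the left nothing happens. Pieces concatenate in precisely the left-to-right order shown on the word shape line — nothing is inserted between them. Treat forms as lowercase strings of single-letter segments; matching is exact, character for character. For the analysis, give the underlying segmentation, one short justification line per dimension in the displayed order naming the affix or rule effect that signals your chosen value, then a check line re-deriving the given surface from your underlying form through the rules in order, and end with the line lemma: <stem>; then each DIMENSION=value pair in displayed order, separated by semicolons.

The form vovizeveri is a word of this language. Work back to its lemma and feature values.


underlying: vov-izover-u
TOR=ne - signalled by the affix -u
SUR=fe - signalled by the affix vov-
check: vovizoveru -> vovizoveru -> vovizeveri
lemma: izover; TOR=ne; SUR=fe


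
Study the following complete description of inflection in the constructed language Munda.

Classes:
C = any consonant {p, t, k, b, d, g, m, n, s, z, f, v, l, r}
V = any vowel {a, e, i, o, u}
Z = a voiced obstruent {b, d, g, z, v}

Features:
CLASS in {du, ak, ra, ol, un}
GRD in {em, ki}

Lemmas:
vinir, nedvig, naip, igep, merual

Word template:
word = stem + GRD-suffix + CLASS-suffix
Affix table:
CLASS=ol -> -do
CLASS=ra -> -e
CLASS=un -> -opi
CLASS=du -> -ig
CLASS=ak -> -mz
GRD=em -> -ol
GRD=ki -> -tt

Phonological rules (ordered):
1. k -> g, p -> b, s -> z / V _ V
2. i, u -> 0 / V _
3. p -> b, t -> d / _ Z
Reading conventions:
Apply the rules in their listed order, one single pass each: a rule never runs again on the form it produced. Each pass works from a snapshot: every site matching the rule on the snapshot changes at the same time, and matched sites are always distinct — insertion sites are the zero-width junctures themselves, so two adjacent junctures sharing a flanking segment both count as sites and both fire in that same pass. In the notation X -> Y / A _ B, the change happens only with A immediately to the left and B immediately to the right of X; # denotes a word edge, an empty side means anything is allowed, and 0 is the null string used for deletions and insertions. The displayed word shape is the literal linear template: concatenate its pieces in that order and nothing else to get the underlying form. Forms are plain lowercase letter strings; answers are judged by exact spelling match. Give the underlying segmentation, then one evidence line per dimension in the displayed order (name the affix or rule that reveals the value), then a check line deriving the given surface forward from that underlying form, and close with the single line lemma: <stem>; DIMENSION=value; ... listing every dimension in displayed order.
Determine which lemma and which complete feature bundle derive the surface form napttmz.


underlying: naip-tt-mz
CLASS=ak - signalled by the affix -mz
GRD=ki - signalled by the affix -tt
check: naipttmz -> naipttmz -> napttmz -> napttmz
lemma: naip; CLASS=ak; GRD=ki


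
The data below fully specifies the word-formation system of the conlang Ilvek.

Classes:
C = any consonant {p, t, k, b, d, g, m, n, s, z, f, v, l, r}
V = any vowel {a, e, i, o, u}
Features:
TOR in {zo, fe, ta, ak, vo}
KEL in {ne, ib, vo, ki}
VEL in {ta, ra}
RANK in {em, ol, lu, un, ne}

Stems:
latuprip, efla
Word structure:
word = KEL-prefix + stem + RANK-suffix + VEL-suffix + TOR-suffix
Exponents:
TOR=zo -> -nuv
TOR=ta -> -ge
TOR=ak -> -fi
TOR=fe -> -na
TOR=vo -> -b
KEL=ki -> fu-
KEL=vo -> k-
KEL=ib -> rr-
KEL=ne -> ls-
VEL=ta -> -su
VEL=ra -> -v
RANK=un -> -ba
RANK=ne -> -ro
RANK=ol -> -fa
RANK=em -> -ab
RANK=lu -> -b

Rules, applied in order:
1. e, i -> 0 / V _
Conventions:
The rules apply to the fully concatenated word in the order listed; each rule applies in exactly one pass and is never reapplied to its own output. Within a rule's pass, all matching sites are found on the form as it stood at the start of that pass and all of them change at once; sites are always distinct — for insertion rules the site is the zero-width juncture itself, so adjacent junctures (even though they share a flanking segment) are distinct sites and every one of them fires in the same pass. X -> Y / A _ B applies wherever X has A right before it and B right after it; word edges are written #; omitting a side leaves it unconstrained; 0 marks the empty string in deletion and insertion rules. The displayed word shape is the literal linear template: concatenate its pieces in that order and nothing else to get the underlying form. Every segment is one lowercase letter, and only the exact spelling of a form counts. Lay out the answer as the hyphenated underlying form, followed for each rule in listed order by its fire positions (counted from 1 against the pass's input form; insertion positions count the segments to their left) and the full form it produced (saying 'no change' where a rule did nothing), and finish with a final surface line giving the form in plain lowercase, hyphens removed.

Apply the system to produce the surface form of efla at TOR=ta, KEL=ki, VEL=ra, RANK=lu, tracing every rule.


underlying: fu-efla-b-v-ge
1. e, i -> 0 / V _: fires at position(s) 3: fuflabvge
surface: fuflabvge


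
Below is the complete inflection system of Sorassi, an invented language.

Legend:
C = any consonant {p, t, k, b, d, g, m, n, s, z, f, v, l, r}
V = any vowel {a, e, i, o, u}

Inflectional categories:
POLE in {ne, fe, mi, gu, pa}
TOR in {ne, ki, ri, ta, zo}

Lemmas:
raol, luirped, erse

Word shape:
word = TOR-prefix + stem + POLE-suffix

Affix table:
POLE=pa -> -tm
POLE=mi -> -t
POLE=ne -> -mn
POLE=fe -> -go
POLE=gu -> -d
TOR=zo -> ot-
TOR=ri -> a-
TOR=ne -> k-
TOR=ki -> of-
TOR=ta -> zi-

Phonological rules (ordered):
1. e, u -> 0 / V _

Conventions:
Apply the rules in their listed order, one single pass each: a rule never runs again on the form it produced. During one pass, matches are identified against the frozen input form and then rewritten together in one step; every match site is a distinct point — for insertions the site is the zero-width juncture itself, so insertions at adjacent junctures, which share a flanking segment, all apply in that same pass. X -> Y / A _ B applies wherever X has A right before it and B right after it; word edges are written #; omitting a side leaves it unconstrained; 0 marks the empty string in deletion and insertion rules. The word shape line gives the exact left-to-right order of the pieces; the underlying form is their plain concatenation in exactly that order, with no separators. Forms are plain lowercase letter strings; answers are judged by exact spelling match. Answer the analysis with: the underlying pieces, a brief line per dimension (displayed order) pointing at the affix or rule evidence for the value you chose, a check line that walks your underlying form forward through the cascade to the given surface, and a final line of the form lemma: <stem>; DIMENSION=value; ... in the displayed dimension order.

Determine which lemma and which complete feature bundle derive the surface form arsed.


underlying: a-erse-d
POLE=gu - signalled by the affix -d
TOR=ri - signalled by the affix a-
check: aersed -> arsed
lemma: erse; POLE=gu; TOR=ri
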